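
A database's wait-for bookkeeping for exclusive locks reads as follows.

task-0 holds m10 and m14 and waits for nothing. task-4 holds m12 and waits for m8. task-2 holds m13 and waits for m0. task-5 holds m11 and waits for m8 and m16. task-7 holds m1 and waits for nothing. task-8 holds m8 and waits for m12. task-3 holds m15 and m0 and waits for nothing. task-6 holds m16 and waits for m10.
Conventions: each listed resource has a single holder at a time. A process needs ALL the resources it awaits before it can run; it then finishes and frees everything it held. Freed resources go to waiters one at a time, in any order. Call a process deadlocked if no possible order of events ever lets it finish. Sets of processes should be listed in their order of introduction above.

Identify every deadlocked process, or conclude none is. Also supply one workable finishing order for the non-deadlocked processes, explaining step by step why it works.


Deadlocked: task-4, task-5 and task-8.
Key observation: the wait chain closes on itself along task-4 -> task-8 -> task-4; task-5 waits into the deadlock from upstream.
A valid finishing order for the others: task-0, task-6, task-3, task-2, task-7.
Check, step by step:
  run task-0 (it waits on nothing); releases m10 and m14
  run task-6 (all its waits — m10 — are resolved); releases m16
  run task-3 (it waits on nothing); releases m15 and m0
  run task-2 (all its waits — m0 — are resolved); releases m13
  run task-7 (it waits on nothing); releases m1


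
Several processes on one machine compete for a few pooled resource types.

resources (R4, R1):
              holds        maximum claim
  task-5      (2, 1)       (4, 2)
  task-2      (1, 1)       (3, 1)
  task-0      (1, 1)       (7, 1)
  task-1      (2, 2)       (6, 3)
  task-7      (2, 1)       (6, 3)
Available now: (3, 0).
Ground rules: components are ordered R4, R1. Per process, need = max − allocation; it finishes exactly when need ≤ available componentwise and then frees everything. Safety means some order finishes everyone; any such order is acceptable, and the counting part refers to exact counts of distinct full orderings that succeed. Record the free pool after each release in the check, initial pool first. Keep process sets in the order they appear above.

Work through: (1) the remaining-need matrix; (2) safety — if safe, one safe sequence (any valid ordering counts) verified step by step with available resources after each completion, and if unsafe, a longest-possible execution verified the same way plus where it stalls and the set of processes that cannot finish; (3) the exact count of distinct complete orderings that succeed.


(1) Need matrix, components ordered R4, R1:
  task-5: (2, 1)
  task-2: (2, 0)
  task-0: (6, 0)
  task-1: (4, 1)
  task-7: (4, 2)
(2) SAFE. One safe sequence: task-2, task-1, task-7, task-0, task-5.
Key observation: task-1 is the earliest step where a requested resource binds exactly: need (4, 1), pool (4, 1) at its turn.
Check, step by step:
  pool = (3, 0)
  task-2: need (2, 0) fits (3, 0); releases (1, 1), pool now (4, 1)
  task-1: need (4, 1) fits (4, 1); releases (2, 2), pool now (6, 3)
  task-7: need (4, 2) fits (6, 3); releases (2, 1), pool now (8, 4)
  task-0: need (6, 0) fits (8, 4); releases (1, 1), pool now (9, 5)
  task-5: need (2, 1) fits (9, 5); releases (2, 1), pool now (11, 6)
(3) Precisely 12 of the possible complete orderings are safe sequences.


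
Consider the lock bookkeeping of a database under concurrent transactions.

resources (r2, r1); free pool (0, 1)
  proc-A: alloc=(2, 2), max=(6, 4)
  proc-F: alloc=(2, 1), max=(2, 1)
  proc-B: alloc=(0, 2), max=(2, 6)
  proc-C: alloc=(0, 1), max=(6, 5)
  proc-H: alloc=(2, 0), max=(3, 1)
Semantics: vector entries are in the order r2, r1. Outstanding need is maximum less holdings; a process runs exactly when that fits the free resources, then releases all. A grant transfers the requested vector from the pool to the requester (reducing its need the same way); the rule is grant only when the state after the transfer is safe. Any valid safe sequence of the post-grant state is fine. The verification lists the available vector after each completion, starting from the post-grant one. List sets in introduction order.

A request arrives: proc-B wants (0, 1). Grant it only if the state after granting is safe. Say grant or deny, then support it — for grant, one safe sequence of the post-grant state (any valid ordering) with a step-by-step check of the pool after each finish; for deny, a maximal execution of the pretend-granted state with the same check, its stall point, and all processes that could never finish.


DENY — the pretend-granted state is unsafe.
Key observation: even finishing proc-F, proc-H leaves just (4, 1) free — too little r1 for any of the remaining processes.
On the post-grant state, proc-F, proc-H is a maximal run — nothing extends it. Step-by-step check:
  pool = (0, 0)
  proc-F needs (0, 0) <= (0, 0) -> finishes; pool += (2, 1) = (2, 1)
  proc-H needs (1, 1) <= (2, 1) -> finishes; pool += (2, 0) = (4, 1)
  proc-A cannot run: need (4, 2) vs free (4, 1) (insufficient r1)
  proc-B cannot run: need (2, 3) vs free (4, 1) (insufficient r1)
  proc-C cannot run: need (6, 4) vs free (4, 1) (insufficient r2 and r1)
Post-grant, the permanently blocked set is proc-A, proc-B and proc-C.


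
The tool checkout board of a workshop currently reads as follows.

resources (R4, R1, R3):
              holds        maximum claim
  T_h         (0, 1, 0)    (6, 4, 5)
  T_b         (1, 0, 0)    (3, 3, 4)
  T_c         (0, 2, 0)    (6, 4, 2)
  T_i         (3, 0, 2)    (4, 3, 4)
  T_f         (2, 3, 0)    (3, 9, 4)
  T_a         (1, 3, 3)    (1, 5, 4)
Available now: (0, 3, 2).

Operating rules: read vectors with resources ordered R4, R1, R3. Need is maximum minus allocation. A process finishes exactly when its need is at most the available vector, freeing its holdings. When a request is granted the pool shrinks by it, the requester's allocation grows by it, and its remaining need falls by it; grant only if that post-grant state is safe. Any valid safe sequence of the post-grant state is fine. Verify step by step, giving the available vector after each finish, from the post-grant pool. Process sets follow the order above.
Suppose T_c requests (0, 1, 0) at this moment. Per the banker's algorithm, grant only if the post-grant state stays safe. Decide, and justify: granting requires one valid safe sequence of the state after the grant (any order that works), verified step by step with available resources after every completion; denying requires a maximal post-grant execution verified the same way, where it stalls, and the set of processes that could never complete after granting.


DENY — the pretend-granted state is unsafe.
Key observation: after T_a, T_i, T_b the pool peaks at (5, 5, 7), and each blocked process is short somewhere: T_h on R4; T_c on R4; T_f on R1.
After a pretend grant, a maximal execution: T_a, T_i, T_b — then nothing else fits. Check, step by step:
  pool = (0, 2, 2)
  T_a: need (0, 2, 1) fits (0, 2, 2); releases (1, 3, 3), pool now (1, 5, 5)
  T_i: need (1, 3, 2) fits (1, 5, 5); releases (3, 0, 2), pool now (4, 5, 7)
  T_b: need (2, 3, 4) fits (4, 5, 7); releases (1, 0, 0), pool now (5, 5, 7)
  blocked: T_h wants (6, 3, 5), pool (5, 5, 7) — not enough R4
  blocked: T_c wants (6, 1, 2), pool (5, 5, 7) — not enough R4
  blocked: T_f wants (1, 6, 4), pool (5, 5, 7) — not enough R1
Had the request been granted, T_h, T_c and T_f could never finish.


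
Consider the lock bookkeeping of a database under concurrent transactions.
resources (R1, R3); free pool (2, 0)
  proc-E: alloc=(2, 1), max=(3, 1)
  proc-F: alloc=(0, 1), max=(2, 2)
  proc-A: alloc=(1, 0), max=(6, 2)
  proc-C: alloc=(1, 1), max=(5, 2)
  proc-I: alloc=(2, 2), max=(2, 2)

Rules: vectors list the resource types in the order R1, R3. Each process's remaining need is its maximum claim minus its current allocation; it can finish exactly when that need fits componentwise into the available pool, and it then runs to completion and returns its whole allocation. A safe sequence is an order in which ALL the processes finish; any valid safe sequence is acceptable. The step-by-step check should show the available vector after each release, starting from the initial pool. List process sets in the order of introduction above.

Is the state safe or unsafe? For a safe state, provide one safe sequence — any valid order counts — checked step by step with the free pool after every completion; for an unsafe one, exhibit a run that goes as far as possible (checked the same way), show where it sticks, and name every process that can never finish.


SAFE. One safe sequence: proc-E, proc-F, proc-C, proc-A, proc-I.
Key observation: at proc-F the run first touches a limit — (2, 1) against (4, 1), exact on a resource it actually requests.
Walking it through:
  pool = (2, 0)
  proc-E needs (1, 0) <= (2, 0) -> finishes; pool += (2, 1) = (4, 1)
  proc-F needs (2, 1) <= (4, 1) -> finishes; pool += (0, 1) = (4, 2)
  proc-C needs (4, 1) <= (4, 2) -> finishes; pool += (1, 1) = (5, 3)
  proc-A needs (5, 2) <= (5, 3) -> finishes; pool += (1, 0) = (6, 3)
  proc-I needs (0, 0) <= (6, 3) -> finishes; pool += (2, 2) = (8, 5)


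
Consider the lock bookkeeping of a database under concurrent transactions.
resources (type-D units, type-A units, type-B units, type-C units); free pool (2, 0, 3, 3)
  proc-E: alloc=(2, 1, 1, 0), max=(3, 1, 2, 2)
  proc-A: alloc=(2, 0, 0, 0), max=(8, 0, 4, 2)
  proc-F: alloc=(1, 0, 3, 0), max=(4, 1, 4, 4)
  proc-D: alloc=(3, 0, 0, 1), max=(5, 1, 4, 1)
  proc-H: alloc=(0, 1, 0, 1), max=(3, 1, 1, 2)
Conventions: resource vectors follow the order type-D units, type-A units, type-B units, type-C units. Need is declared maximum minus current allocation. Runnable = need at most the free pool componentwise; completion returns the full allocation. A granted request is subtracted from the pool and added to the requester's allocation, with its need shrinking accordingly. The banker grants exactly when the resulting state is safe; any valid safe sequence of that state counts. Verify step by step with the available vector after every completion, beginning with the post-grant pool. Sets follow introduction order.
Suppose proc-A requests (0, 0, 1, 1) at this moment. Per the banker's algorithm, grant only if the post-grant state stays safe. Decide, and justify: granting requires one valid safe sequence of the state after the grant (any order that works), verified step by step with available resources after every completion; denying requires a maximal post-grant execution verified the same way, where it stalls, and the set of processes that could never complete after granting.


DENY: after the grant no complete ordering would exist.
Key observation: after proc-E, proc-H the pool peaks at (4, 2, 3, 3), and each blocked process is short somewhere: proc-A on type-D units; proc-F on type-C units; proc-D on type-B units.
Pretend the grant happened; the run proc-E, proc-H goes as far as possible. Check, step by step:
  pool = (2, 0, 2, 2)
  run proc-E (needs (1, 0, 1, 2), free (2, 0, 2, 2)); after release of (2, 1, 1, 0) the pool is (4, 1, 3, 2)
  run proc-H (needs (3, 0, 1, 1), free (4, 1, 3, 2)); after release of (0, 1, 0, 1) the pool is (4, 2, 3, 3)
  proc-A still needs (6, 0, 3, 1) but only (4, 2, 3, 3) is free — short on type-D units
  proc-F still needs (3, 1, 1, 4) but only (4, 2, 3, 3) is free — short on type-C units
  proc-D still needs (2, 1, 4, 0) but only (4, 2, 3, 3) is free — short on type-B units
Processes that could never finish after the grant: proc-A, proc-F and proc-D.


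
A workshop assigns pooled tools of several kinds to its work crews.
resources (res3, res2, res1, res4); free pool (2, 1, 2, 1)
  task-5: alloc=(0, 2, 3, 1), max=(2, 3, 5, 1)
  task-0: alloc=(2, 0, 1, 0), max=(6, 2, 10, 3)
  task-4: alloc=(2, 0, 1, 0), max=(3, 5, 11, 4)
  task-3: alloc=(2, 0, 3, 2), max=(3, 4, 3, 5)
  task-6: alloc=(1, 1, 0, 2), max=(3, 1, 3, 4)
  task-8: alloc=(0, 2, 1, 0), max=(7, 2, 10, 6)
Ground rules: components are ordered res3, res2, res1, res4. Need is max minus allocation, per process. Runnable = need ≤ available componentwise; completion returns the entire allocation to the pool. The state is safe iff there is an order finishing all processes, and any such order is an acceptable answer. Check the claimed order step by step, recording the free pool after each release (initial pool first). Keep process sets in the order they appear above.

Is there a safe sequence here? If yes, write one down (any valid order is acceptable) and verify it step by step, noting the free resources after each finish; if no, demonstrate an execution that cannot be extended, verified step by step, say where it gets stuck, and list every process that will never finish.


UNSAFE — no complete ordering exists.
Key observation: once task-5, task-6, task-3 finish, the pool peaks at (5, 4, 8, 6) — and every remaining process still needs more res1 than that.
Going as far as possible: task-5, task-6, task-3; after that, nothing fits. Walking it through:
  pool = (2, 1, 2, 1)
  task-5 needs (2, 1, 2, 0) <= (2, 1, 2, 1) -> finishes; pool += (0, 2, 3, 1) = (2, 3, 5, 2)
  task-6 needs (2, 0, 3, 2) <= (2, 3, 5, 2) -> finishes; pool += (1, 1, 0, 2) = (3, 4, 5, 4)
  task-3 needs (1, 4, 0, 3) <= (3, 4, 5, 4) -> finishes; pool += (2, 0, 3, 2) = (5, 4, 8, 6)
  task-0 cannot run: need (4, 2, 9, 3) vs free (5, 4, 8, 6) (insufficient res1)
  task-4 cannot run: need (1, 5, 10, 4) vs free (5, 4, 8, 6) (insufficient res2 and res1)
  task-8 cannot run: need (7, 0, 9, 6) vs free (5, 4, 8, 6) (insufficient res3 and res1)
Permanently blocked: task-0, task-4 and task-8.


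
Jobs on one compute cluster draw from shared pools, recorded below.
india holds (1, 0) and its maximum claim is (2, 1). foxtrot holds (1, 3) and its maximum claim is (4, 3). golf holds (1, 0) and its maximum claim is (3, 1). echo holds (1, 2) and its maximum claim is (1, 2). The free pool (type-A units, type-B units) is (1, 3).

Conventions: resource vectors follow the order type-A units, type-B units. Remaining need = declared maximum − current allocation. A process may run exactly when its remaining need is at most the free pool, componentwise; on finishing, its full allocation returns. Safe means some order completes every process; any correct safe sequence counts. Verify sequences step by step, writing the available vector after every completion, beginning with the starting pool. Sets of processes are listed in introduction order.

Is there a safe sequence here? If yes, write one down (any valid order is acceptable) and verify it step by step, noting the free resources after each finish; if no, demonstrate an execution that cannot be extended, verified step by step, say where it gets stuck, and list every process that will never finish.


SAFE. One safe sequence: india, golf, foxtrot, echo.
Key observation: reading the order forward, india is the first process whose need (1, 1) meets the free pool (1, 3) exactly on a resource it requests.
Check, step by step:
  pool = (1, 3)
  india needs (1, 1) <= (1, 3) -> finishes; pool += (1, 0) = (2, 3)
  golf needs (2, 1) <= (2, 3) -> finishes; pool += (1, 0) = (3, 3)
  foxtrot needs (3, 0) <= (3, 3) -> finishes; pool += (1, 3) = (4, 6)
  echo needs (0, 0) <= (4, 6) -> finishes; pool += (1, 2) = (5, 8)


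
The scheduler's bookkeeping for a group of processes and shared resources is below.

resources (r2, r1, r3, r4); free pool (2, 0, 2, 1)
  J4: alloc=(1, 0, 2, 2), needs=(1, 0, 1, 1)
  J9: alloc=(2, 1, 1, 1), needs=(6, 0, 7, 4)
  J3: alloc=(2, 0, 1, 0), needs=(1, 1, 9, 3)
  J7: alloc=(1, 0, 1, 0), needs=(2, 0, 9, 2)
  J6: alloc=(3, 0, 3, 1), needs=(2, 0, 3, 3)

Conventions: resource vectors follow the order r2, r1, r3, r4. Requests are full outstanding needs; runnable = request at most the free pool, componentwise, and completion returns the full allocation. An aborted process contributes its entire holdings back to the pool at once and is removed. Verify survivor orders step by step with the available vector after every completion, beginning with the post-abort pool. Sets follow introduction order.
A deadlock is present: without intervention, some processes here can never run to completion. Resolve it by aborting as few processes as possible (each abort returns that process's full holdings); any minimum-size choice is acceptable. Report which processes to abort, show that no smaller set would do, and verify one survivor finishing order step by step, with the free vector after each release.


Abort J7.
Key observation: aborting J7 returns (1, 0, 1, 0), and J3 — hopeless before — runs at step 4 with the returned capacity in the pool.
No smaller set exists: with zero aborts the deadlock remains.
The survivors complete as J4, J6, J9, J3. Walking it through (starting from the post-abort pool):
  pool = (3, 0, 3, 1)
  J4 needs (1, 0, 1, 1) <= (3, 0, 3, 1) -> finishes; pool += (1, 0, 2, 2) = (4, 0, 5, 3)
  J6 needs (2, 0, 3, 3) <= (4, 0, 5, 3) -> finishes; pool += (3, 0, 3, 1) = (7, 0, 8, 4)
  J9 needs (6, 0, 7, 4) <= (7, 0, 8, 4) -> finishes; pool += (2, 1, 1, 1) = (9, 1, 9, 5)
  J3 needs (1, 1, 9, 3) <= (9, 1, 9, 5) -> finishes; pool += (2, 0, 1, 0) = (11, 1, 10, 5)


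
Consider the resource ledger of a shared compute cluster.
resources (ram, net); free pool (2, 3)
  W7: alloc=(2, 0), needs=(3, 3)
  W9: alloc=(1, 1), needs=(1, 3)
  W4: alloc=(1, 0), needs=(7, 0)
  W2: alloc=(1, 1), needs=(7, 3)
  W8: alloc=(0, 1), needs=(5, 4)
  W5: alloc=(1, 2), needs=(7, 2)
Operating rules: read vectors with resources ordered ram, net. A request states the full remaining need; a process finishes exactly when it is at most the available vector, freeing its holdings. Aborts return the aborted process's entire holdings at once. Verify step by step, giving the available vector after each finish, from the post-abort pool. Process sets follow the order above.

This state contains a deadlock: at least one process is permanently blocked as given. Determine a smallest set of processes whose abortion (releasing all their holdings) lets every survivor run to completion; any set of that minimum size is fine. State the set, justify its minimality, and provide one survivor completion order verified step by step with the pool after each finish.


Abort W4 and W2.
Key observation: aborting W4 and W2 returns (2, 1), and W5 — hopeless before — runs at step 4 with the returned capacity in the pool.
No one abort is enough; case by case: W7 alone leaves W4 blocked (short on ram); W9 alone leaves W4 blocked (short on ram); W4 alone leaves W2 blocked (short on ram); W2 alone leaves W4 blocked (short on ram); W8 alone leaves W4 blocked (short on ram); W5 alone leaves W4 blocked (short on ram).
One survivor order: W9, W8, W7, W5. Step-by-step check (post-abort pool first):
  pool = (4, 4)
  run W9 (needs (1, 3), free (4, 4)); after release of (1, 1) the pool is (5, 5)
  run W8 (needs (5, 4), free (5, 5)); after release of (0, 1) the pool is (5, 6)
  run W7 (needs (3, 3), free (5, 6)); after release of (2, 0) the pool is (7, 6)
  run W5 (needs (7, 2), free (7, 6)); after release of (1, 2) the pool is (8, 8)


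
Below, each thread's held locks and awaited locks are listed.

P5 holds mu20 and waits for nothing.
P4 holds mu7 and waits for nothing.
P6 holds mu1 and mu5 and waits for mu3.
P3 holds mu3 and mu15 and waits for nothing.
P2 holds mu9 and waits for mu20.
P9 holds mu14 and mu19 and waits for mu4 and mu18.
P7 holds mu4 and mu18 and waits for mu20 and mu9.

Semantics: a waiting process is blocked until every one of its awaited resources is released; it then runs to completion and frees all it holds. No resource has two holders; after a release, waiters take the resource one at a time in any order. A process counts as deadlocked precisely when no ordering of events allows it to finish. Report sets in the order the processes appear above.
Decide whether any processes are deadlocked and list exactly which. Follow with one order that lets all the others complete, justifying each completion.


Nothing here is deadlocked.
Key observation: although several processes wait, no cycle exists — each chain bottoms out at a free runner.
The rest can finish in the order P5, P2, P4, P7, P3, P9, P6.
Walking it through:
  P5 waits on nothing -> runs at once and releases mu20
  P2 waits on mu20 — all released -> runs and releases mu9
  P4 waits on nothing -> runs at once and releases mu7
  P7 waits on mu20 and mu9 — all released -> runs and releases mu4 and mu18
  P3 waits on nothing -> runs at once and releases mu3 and mu15
  P9 waits on mu4 and mu18 — all released -> runs and releases mu14 and mu19
  P6 waits on mu3 — all released -> runs and releases mu1 and mu5


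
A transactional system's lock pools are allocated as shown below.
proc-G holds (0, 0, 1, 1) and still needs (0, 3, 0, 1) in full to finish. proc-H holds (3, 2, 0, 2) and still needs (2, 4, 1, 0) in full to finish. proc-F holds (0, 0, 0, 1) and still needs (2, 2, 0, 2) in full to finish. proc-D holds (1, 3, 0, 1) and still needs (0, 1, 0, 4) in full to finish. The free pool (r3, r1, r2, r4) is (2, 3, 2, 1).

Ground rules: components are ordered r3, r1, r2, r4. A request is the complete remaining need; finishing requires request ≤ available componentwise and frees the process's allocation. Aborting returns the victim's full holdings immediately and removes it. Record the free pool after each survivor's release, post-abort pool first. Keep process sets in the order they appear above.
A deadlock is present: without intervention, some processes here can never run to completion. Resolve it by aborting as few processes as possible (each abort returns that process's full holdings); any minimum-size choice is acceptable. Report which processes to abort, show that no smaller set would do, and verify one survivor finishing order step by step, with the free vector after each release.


The answer: abort proc-D.
Key observation: proc-H could never have finished before the abort; with (1, 3, 0, 1) returned by proc-D, it fits at step 2.
Minimality: the empty abort set fails — the state is deadlocked as it stands.
The survivors complete as proc-F, proc-H, proc-G. Walking it through (starting from the post-abort pool):
  pool = (3, 6, 2, 2)
  proc-F: need (2, 2, 0, 2) fits (3, 6, 2, 2); releases (0, 0, 0, 1), pool now (3, 6, 2, 3)
  proc-H: need (2, 4, 1, 0) fits (3, 6, 2, 3); releases (3, 2, 0, 2), pool now (6, 8, 2, 5)
  proc-G: need (0, 3, 0, 1) fits (6, 8, 2, 5); releases (0, 0, 1, 1), pool now (6, 8, 3, 6)


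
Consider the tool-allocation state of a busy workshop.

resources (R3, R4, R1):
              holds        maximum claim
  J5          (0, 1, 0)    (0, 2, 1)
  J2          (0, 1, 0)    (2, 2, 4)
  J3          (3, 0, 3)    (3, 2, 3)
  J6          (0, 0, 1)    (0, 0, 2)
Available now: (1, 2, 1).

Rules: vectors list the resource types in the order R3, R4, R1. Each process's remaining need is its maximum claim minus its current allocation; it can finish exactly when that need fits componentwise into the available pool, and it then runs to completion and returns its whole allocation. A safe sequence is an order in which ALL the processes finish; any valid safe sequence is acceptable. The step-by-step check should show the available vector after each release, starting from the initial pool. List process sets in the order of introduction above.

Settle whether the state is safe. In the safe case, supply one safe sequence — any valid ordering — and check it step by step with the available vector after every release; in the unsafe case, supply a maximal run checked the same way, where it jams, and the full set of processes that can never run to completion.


SAFE — a valid safe sequence is J3, J5, J2, J6.
Key observation: J3 marks the first exact bind of the order: its need (0, 2, 0) fits the free (1, 2, 1) with zero slack on a requested resource.
Check, step by step:
  pool = (1, 2, 1)
  J3 needs (0, 2, 0) <= (1, 2, 1) -> finishes; pool += (3, 0, 3) = (4, 2, 4)
  J5 needs (0, 1, 1) <= (4, 2, 4) -> finishes; pool += (0, 1, 0) = (4, 3, 4)
  J2 needs (2, 1, 4) <= (4, 3, 4) -> finishes; pool += (0, 1, 0) = (4, 4, 4)
  J6 needs (0, 0, 1) <= (4, 4, 4) -> finishes; pool += (0, 0, 1) = (4, 4, 5)


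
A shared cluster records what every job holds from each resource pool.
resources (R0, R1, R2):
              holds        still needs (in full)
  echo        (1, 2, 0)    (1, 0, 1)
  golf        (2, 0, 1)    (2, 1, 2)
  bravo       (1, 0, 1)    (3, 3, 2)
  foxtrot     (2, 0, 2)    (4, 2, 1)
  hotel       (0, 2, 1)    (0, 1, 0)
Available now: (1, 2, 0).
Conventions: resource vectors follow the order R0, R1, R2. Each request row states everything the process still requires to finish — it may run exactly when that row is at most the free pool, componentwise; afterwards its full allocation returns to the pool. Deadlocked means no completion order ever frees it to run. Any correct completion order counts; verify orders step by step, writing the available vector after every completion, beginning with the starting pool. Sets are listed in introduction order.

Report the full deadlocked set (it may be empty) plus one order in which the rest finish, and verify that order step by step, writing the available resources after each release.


Deadlocked: golf, bravo and foxtrot.
Key observation: after hotel, echo the pool peaks at (2, 6, 1), and each blocked process is short somewhere: golf on R2; bravo on R0, R2; foxtrot on R0.
The rest can finish in the order hotel, echo. Check, step by step:
  pool = (1, 2, 0)
  hotel needs (0, 1, 0) <= (1, 2, 0) -> finishes; pool += (0, 2, 1) = (1, 4, 1)
  echo needs (1, 0, 1) <= (1, 4, 1) -> finishes; pool += (1, 2, 0) = (2, 6, 1)
The blocked processes can never fit:
  golf still needs (2, 1, 2) but only (2, 6, 1) is free — short on R2
  bravo still needs (3, 3, 2) but only (2, 6, 1) is free — short on R0 and R2
  foxtrot still needs (4, 2, 1) but only (2, 6, 1) is free — short on R0


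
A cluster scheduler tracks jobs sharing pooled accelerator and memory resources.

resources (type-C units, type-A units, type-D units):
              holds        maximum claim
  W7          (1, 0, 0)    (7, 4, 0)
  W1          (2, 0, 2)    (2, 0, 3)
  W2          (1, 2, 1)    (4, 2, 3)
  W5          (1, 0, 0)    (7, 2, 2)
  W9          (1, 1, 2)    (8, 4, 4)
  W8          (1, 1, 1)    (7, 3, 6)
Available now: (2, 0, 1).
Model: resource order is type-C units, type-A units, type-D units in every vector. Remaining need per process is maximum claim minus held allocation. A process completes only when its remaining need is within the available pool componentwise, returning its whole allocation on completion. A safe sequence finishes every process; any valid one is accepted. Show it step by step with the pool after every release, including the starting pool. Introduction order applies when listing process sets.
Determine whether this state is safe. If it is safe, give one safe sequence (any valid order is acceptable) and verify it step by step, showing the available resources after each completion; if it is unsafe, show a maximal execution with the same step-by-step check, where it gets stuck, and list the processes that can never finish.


UNSAFE.
Key observation: after W1, W2 complete, (5, 2, 4) is the best the pool ever gets, yet each leftover process wants more type-C units.
The run W1, W2 cannot be extended any further. Verifying each step:
  pool = (2, 0, 1)
  run W1 (needs (0, 0, 1), free (2, 0, 1)); after release of (2, 0, 2) the pool is (4, 0, 3)
  run W2 (needs (3, 0, 2), free (4, 0, 3)); after release of (1, 2, 1) the pool is (5, 2, 4)
  W7 cannot run: need (6, 4, 0) vs free (5, 2, 4) (insufficient type-C units and type-A units)
  W5 cannot run: need (6, 2, 2) vs free (5, 2, 4) (insufficient type-C units)
  W9 cannot run: need (7, 3, 2) vs free (5, 2, 4) (insufficient type-C units and type-A units)
  W8 cannot run: need (6, 2, 5) vs free (5, 2, 4) (insufficient type-C units and type-D units)
Processes that can never finish: W7, W5, W9 and W8.


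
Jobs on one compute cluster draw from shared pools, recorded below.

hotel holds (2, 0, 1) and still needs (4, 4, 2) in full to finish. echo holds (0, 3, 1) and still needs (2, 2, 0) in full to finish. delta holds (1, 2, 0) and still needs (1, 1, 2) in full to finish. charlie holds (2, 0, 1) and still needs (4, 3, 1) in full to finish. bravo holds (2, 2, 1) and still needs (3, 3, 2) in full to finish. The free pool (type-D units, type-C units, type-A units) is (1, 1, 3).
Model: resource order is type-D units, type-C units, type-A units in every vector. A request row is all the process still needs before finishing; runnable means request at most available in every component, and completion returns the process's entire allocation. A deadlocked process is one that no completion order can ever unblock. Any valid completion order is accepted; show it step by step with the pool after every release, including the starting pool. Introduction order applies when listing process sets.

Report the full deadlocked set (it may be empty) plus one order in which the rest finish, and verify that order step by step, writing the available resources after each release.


Deadlocked set: hotel, charlie and bravo.
Key observation: after delta, echo complete, (2, 6, 4) is the best the pool ever gets, yet each leftover process wants more type-D units.
The rest can finish in the order delta, echo. Verifying each step:
  pool = (1, 1, 3)
  run delta (needs (1, 1, 2), free (1, 1, 3)); after release of (1, 2, 0) the pool is (2, 3, 3)
  run echo (needs (2, 2, 0), free (2, 3, 3)); after release of (0, 3, 1) the pool is (2, 6, 4)
The stuck group stays short no matter what:
  hotel still needs (4, 4, 2) but only (2, 6, 4) is free — short on type-D units
  charlie still needs (4, 3, 1) but only (2, 6, 4) is free — short on type-D units
  bravo still needs (3, 3, 2) but only (2, 6, 4) is free — short on type-D units


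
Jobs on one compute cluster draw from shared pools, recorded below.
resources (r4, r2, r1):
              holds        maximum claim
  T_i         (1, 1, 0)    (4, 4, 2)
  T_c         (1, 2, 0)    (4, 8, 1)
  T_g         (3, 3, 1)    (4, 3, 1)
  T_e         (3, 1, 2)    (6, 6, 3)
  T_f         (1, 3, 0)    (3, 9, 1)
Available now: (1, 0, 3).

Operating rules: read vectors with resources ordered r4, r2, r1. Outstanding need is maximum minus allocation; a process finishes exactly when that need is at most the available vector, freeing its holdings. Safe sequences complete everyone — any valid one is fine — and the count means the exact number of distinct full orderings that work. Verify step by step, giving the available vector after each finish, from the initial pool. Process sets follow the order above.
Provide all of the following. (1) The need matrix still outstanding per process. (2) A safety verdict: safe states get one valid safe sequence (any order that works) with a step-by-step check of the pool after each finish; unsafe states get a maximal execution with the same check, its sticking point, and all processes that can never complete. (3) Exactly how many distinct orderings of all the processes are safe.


(1) Remaining need (order r4, r2, r1):
  T_i: (3, 3, 2)
  T_c: (3, 6, 1)
  T_g: (1, 0, 0)
  T_e: (3, 5, 1)
  T_f: (2, 6, 1)
(2) UNSAFE — no complete ordering exists.
Key observation: even finishing T_g, T_i leaves just (5, 4, 4) free — too little r2 for any of the remaining processes.
The run T_g, T_i cannot be extended any further. Check, step by step:
  pool = (1, 0, 3)
  run T_g (needs (1, 0, 0), free (1, 0, 3)); after release of (3, 3, 1) the pool is (4, 3, 4)
  run T_i (needs (3, 3, 2), free (4, 3, 4)); after release of (1, 1, 0) the pool is (5, 4, 4)
  T_c still needs (3, 6, 1) but only (5, 4, 4) is free — short on r2
  T_e still needs (3, 5, 1) but only (5, 4, 4) is free — short on r2
  T_f still needs (2, 6, 1) but only (5, 4, 4) is free — short on r2
Processes that can never finish: T_c, T_e and T_f.
(3) The exact count: 0 of the possible complete orderings are safe sequences.


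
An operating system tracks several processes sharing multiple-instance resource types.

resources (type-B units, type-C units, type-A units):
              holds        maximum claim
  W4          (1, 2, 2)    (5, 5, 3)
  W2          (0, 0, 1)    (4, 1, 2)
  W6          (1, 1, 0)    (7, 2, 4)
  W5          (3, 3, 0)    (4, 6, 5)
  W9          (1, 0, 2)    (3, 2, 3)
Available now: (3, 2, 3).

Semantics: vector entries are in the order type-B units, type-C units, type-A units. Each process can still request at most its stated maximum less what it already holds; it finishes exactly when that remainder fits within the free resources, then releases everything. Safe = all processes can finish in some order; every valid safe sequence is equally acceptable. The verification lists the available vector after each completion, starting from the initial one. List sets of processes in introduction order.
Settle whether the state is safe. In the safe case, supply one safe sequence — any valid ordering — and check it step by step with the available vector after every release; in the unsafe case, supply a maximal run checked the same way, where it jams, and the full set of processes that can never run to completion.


UNSAFE.
Key observation: after W9, W2 the pool peaks at (4, 2, 6), and each blocked process is short somewhere: W4 on type-C units; W6 on type-B units; W5 on type-C units.
Going as far as possible: W9, W2; after that, nothing fits. Walking it through:
  pool = (3, 2, 3)
  run W9 (needs (2, 2, 1), free (3, 2, 3)); after release of (1, 0, 2) the pool is (4, 2, 5)
  run W2 (needs (4, 1, 1), free (4, 2, 5)); after release of (0, 0, 1) the pool is (4, 2, 6)
  W4 cannot run: need (4, 3, 1) vs free (4, 2, 6) (insufficient type-C units)
  W6 cannot run: need (6, 1, 4) vs free (4, 2, 6) (insufficient type-B units)
  W5 cannot run: need (1, 3, 5) vs free (4, 2, 6) (insufficient type-C units)
Never able to finish: W4, W6 and W5.


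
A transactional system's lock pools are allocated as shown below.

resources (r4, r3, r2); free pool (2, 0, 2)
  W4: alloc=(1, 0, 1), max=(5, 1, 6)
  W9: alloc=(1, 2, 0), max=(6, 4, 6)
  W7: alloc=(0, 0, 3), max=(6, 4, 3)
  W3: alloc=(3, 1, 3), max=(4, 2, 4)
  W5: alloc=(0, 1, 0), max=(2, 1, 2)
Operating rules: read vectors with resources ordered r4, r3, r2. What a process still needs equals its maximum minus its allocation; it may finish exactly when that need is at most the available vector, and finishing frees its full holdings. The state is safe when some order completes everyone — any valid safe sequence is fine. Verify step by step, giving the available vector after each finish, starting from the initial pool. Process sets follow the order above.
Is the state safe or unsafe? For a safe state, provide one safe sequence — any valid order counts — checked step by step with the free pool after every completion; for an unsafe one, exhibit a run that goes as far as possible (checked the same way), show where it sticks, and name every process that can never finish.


SAFE, for example via the order W5, W3, W4, W9, W7.
Key observation: W5 marks the first exact bind of the order: its need (2, 0, 2) fits the free (2, 0, 2) with zero slack on a requested resource.
Verifying each step:
  pool = (2, 0, 2)
  run W5 (needs (2, 0, 2), free (2, 0, 2)); after release of (0, 1, 0) the pool is (2, 1, 2)
  run W3 (needs (1, 1, 1), free (2, 1, 2)); after release of (3, 1, 3) the pool is (5, 2, 5)
  run W4 (needs (4, 1, 5), free (5, 2, 5)); after release of (1, 0, 1) the pool is (6, 2, 6)
  run W9 (needs (5, 2, 6), free (6, 2, 6)); after release of (1, 2, 0) the pool is (7, 4, 6)
  run W7 (needs (6, 4, 0), free (7, 4, 6)); after release of (0, 0, 3) the pool is (7, 4, 9)


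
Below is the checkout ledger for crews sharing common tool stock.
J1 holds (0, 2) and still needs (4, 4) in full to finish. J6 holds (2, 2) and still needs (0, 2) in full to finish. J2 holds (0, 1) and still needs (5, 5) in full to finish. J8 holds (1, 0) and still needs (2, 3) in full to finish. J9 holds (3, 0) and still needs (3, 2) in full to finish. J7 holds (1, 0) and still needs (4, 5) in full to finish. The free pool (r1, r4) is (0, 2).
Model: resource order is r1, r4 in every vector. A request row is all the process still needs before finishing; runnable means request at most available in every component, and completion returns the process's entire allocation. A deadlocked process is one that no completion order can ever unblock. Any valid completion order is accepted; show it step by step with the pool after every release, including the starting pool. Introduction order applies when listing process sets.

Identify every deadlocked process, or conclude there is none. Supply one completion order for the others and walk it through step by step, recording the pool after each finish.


Nothing here is deadlocked.
Key observation: starting with J6, each completion frees enough for the next — no one is permanently blocked.
The rest can finish in the order J6, J8, J9, J1, J7, J2. Walking it through:
  pool = (0, 2)
  J6 needs (0, 2) <= (0, 2) -> finishes; pool += (2, 2) = (2, 4)
  J8 needs (2, 3) <= (2, 4) -> finishes; pool += (1, 0) = (3, 4)
  J9 needs (3, 2) <= (3, 4) -> finishes; pool += (3, 0) = (6, 4)
  J1 needs (4, 4) <= (6, 4) -> finishes; pool += (0, 2) = (6, 6)
  J7 needs (4, 5) <= (6, 6) -> finishes; pool += (1, 0) = (7, 6)
  J2 needs (5, 5) <= (7, 6) -> finishes; pool += (0, 1) = (7, 7)


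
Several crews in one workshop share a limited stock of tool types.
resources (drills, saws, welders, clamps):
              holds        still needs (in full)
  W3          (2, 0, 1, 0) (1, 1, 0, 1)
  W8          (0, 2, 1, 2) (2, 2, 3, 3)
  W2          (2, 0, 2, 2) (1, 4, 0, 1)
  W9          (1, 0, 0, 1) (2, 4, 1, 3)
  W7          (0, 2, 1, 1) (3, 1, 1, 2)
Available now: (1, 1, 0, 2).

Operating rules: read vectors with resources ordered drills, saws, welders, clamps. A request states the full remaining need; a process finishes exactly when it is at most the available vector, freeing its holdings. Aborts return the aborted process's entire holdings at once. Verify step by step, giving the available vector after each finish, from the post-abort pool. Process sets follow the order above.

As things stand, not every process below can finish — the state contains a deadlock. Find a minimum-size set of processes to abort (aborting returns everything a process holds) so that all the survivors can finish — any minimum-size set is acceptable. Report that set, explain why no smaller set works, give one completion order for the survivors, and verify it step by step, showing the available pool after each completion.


The answer: abort W2.
Key observation: the returned (2, 0, 2, 2) from W2 is what brings W8 — unrunnable before, under any order — into play at step 3.
Why nothing smaller works: aborting no one leaves the state deadlocked as given.
One survivor order: W7, W3, W8, W9. Walking it through (post-abort pool first):
  pool = (3, 1, 2, 4)
  run W7 (needs (3, 1, 1, 2), free (3, 1, 2, 4)); after release of (0, 2, 1, 1) the pool is (3, 3, 3, 5)
  run W3 (needs (1, 1, 0, 1), free (3, 3, 3, 5)); after release of (2, 0, 1, 0) the pool is (5, 3, 4, 5)
  run W8 (needs (2, 2, 3, 3), free (5, 3, 4, 5)); after release of (0, 2, 1, 2) the pool is (5, 5, 5, 7)
  run W9 (needs (2, 4, 1, 3), free (5, 5, 5, 7)); after release of (1, 0, 0, 1) the pool is (6, 5, 5, 8)


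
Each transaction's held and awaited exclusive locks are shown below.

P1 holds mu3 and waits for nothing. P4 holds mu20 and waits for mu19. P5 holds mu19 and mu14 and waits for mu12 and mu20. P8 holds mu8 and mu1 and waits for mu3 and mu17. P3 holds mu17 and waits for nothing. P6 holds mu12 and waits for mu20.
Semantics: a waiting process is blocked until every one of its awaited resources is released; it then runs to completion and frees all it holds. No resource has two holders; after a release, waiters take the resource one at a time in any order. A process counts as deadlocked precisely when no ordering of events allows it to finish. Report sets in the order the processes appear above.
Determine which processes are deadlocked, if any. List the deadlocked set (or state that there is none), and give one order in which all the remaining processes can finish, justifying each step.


Deadlocked set: P4, P5 and P6.
Key observation: the knot is the closed ring of waits P4 -> P5 -> P4; P6 is caught in further circular waits.
The rest can finish in the order P1, P3, P8.
Check, step by step:
  run P1 (it waits on nothing); releases mu3
  run P3 (it waits on nothing); releases mu17
  P8 waits on mu3 and mu17 — all released -> runs and releases mu8 and mu1
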